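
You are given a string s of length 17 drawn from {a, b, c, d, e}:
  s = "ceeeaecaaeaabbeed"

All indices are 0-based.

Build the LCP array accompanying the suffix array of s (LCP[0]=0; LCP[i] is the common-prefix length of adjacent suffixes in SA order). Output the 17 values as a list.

rank | idx | suffix
   0 |  10 | aabbeed
   1 |   7 | aaeaabbeed
   2 |  11 | abbeed
   3 |   8 | aeaabbeed
   4 |   4 | aecaaeaabbeed
   5 |  12 | bbeed
   6 |  13 | beed
   7 |   6 | caaeaabbeed
   8 |   0 | ceeeaecaaeaabbeed
   9 |  16 | d
  10 |   9 | eaabbeed
  11 |   3 | eaecaaeaabbeed
  12 |   5 | ecaaeaabbeed
  13 |  15 | ed
  14 |   2 | eeaecaaeaabbeed
  15 |  14 | eed
  16 |   1 | eeeaecaaeaabbeed

SA = [10, 7, 11, 8, 4, 12, 13, 6, 0, 16, 9, 3, 5, 15, 2, 14, 1]
[i] adj suffixes → lcp
  [1] 10/7 → 2 ('aa')
  [2] 7/11 → 1 ('a')
  [3] 11/8 → 1 ('a')
  [4] 8/4 → 2 ('ae')
  [5] 4/12 → 0 ('')
  [6] 12/13 → 1 ('b')
  [7] 13/6 → 0 ('')
  [8] 6/0 → 1 ('c')
  [9] 0/16 → 0 ('')
  [10] 16/9 → 0 ('')
  [11] 9/3 → 2 ('ea')
  [12] 3/5 → 1 ('e')
  [13] 5/15 → 1 ('e')
  [14] 15/2 → 1 ('e')
  [15] 2/14 → 2 ('ee')
  [16] 14/1 → 2 ('ee')

[0, 2, 1, 1, 2, 0, 1, 0, 1, 0, 0, 2, 1, 1, 1, 2, 2]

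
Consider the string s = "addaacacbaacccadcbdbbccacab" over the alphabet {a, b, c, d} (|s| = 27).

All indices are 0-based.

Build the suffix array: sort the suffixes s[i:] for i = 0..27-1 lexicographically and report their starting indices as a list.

rank | idx | suffix
   0 |   3 | aacacbaacccadcbdbbccacab
   1 |   9 | aacccadcbdbbccacab
   2 |  25 | ab
   3 |  23 | acab
   4 |   4 | acacbaacccadcbdbbccacab
   5 |   6 | acbaacccadcbdbbccacab
   6 |  10 | acccadcbdbbccacab
   7 |  14 | adcbdbbccacab
   8 |   0 | addaacacbaacccadcbdbbccacab
   9 |  26 | b
  10 |   8 | baacccadcbdbbccacab
  11 |  19 | bbccacab
  12 |  20 | bccacab
  13 |  17 | bdbbccacab
  14 |  24 | cab
  15 |  22 | cacab
  16 |   5 | cacbaacccadcbdbbccacab
  17 |  13 | cadcbdbbccacab
  18 |   7 | cbaacccadcbdbbccacab
  19 |  16 | cbdbbccacab
  20 |  21 | ccacab
  21 |  12 | ccadcbdbbccacab
  22 |  11 | cccadcbdbbccacab
  23 |   2 | daacacbaacccadcbdbbccacab
  24 |  18 | dbbccacab
  25 |  15 | dcbdbbccacab
  26 |   1 | ddaacacbaacccadcbdbbccacab

[3, 9, 25, 23, 4, 6, 10, 14, 0, 26, 8, 19, 20, 17, 24, 22, 5, 13, 7, 16, 21, 12, 11, 2, 18, 15, 1]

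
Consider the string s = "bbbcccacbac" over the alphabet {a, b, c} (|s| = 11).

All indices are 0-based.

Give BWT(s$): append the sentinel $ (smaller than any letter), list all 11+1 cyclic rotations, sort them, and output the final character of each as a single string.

rank  rotation      last
    0  $bbbcccacbac  c
    1  ac$bbbcccacb  b
    2  acbac$bbbccc  c
    3  bac$bbbcccac  c
    4  bbbcccacbac$  $
    5  bbcccacbac$b  b
    6  bcccacbac$bb  b
    7  c$bbbcccacba  a
    8  cacbac$bbbcc  c
    9  cbac$bbbccca  a
   10  ccacbac$bbbc  c
   11  cccacbac$bbb  b

cbcc$bbacacb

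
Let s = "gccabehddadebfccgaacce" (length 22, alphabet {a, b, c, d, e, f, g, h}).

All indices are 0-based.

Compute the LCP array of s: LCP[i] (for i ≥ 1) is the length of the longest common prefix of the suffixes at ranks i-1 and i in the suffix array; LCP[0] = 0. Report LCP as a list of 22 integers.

sorted suffixes:
  #0 SA[0]=17  'aacce'
  #1 SA[1]=3  'abehddadebfccgaacce'
  #2 SA[2]=18  'acce'
  #3 SA[3]=9  'adebfccgaacce'
  #4 SA[4]=4  'behddadebfccgaacce'
  #5 SA[5]=12  'bfccgaacce'
  #6 SA[6]=2  'cabehddadebfccgaacce'
  #7 SA[7]=1  'ccabehddadebfccgaacce'
  #8 SA[8]=19  'cce'
  #9 SA[9]=14  'ccgaacce'
  #10 SA[10]=20  'ce'
  #11 SA[11]=15  'cgaacce'
  #12 SA[12]=8  'dadebfccgaacce'
  #13 SA[13]=7  'ddadebfccgaacce'
  #14 SA[14]=10  'debfccgaacce'
  #15 SA[15]=21  'e'
  #16 SA[16]=11  'ebfccgaacce'
  #17 SA[17]=5  'ehddadebfccgaacce'
  #18 SA[18]=13  'fccgaacce'
  #19 SA[19]=16  'gaacce'
  #20 SA[20]=0  'gccabehddadebfccgaacce'
  #21 SA[21]=6  'hddadebfccgaacce'

SA = [17, 3, 18, 9, 4, 12, 2, 1, 19, 14, 20, 15, 8, 7, 10, 21, 11, 5, 13, 16, 0, 6]
i: (SA[i-1],SA[i]) lcp shared
  1: (17,3) 1 'a'
  2: (3,18) 1 'a'
  3: (18,9) 1 'a'
  4: (9,4) 0 ''
  5: (4,12) 1 'b'
  6: (12,2) 0 ''
  7: (2,1) 1 'c'
  8: (1,19) 2 'cc'
  9: (19,14) 2 'cc'
  10: (14,20) 1 'c'
  11: (20,15) 1 'c'
  12: (15,8) 0 ''
  13: (8,7) 1 'd'
  14: (7,10) 1 'd'
  15: (10,21) 0 ''
  16: (21,11) 1 'e'
  17: (11,5) 1 'e'
  18: (5,13) 0 ''
  19: (13,16) 0 ''
  20: (16,0) 1 'g'
  21: (0,6) 0 ''

[0, 1, 1, 1, 0, 1, 0, 1, 2, 2, 1, 1, 0, 1, 1, 0, 1, 1, 0, 0, 1, 0]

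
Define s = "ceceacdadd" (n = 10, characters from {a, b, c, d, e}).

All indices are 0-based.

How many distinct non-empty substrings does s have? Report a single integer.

48

rank→(start, suffix):
  0 → (4, 'acdadd')
  1 → (7, 'add')
  2 → (5, 'cdadd')
  3 → (2, 'ceacdadd')
  4 → (0, 'ceceacdadd')
  5 → (9, 'd')
  6 → (6, 'dadd')
  7 → (8, 'dd')
  8 → (3, 'eacdadd')
  9 → (1, 'eceacdadd')

SA = [4, 7, 5, 2, 0, 9, 6, 8, 3, 1]
[i] adj suffixes → lcp
  [1] 4/7 → 1 ('a')
  [2] 7/5 → 0 ('')
  [3] 5/2 → 1 ('c')
  [4] 2/0 → 2 ('ce')
  [5] 0/9 → 0 ('')
  [6] 9/6 → 1 ('d')
  [7] 6/8 → 1 ('d')
  [8] 8/3 → 0 ('')
  [9] 3/1 → 1 ('e')

n(n+1)/2 = 10·11/2 = 55
Σ LCP = 0 + 1 + 0 + 1 + 2 + 0 + 1 + 1 + 0 + 1 = 7
distinct = 55 − 7 = 48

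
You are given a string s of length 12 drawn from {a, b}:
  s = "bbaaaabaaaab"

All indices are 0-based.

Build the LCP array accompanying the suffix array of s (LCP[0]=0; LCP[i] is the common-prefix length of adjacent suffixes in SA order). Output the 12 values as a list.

rank | idx | suffix
   0 |   7 | aaaab
   1 |   2 | aaaabaaaab
   2 |   8 | aaab
   3 |   3 | aaabaaaab
   4 |   9 | aab
   5 |   4 | aabaaaab
   6 |  10 | ab
   7 |   5 | abaaaab
   8 |  11 | b
   9 |   6 | baaaab
  10 |   1 | baaaabaaaab
  11 |   0 | bbaaaabaaaab

SA = [7, 2, 8, 3, 9, 4, 10, 5, 11, 6, 1, 0]
rank  pair      lcp
   1  s[7:],s[2:]  5  'aaaab'
   2  s[2:],s[8:]  3  'aaa'
   3  s[8:],s[3:]  4  'aaab'
   4  s[3:],s[9:]  2  'aa'
   5  s[9:],s[4:]  3  'aab'
   6  s[4:],s[10:]  1  'a'
   7  s[10:],s[5:]  2  'ab'
   8  s[5:],s[11:]  0  ''
   9  s[11:],s[6:]  1  'b'
  10  s[6:],s[1:]  6  'baaaab'
  11  s[1:],s[0:]  1  'b'

[0, 5, 3, 4, 2, 3, 1, 2, 0, 1, 6, 1]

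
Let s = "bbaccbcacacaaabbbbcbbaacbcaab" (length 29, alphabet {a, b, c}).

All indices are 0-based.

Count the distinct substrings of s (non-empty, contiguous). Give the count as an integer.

sorted suffixes:
  #0 SA[0]=11  'aaabbbbcbbaacbcaab'
  #1 SA[1]=26  'aab'
  #2 SA[2]=12  'aabbbbcbbaacbcaab'
  #3 SA[3]=21  'aacbcaab'
  #4 SA[4]=27  'ab'
  #5 SA[5]=13  'abbbbcbbaacbcaab'
  #6 SA[6]=9  'acaaabbbbcbbaacbcaab'
  #7 SA[7]=7  'acacaaabbbbcbbaacbcaab'
  #8 SA[8]=22  'acbcaab'
  #9 SA[9]=2  'accbcacacaaabbbbcbbaacbcaab'
  #10 SA[10]=28  'b'
  #11 SA[11]=20  'baacbcaab'
  #12 SA[12]=1  'baccbcacacaaabbbbcbbaacbcaab'
  #13 SA[13]=19  'bbaacbcaab'
  #14 SA[14]=0  'bbaccbcacacaaabbbbcbbaacbcaab'
  #15 SA[15]=14  'bbbbcbbaacbcaab'
  #16 SA[16]=15  'bbbcbbaacbcaab'
  #17 SA[17]=16  'bbcbbaacbcaab'
  #18 SA[18]=24  'bcaab'
  #19 SA[19]=5  'bcacacaaabbbbcbbaacbcaab'
  #20 SA[20]=17  'bcbbaacbcaab'
  #21 SA[21]=10  'caaabbbbcbbaacbcaab'
  #22 SA[22]=25  'caab'
  #23 SA[23]=8  'cacaaabbbbcbbaacbcaab'
  #24 SA[24]=6  'cacacaaabbbbcbbaacbcaab'
  #25 SA[25]=18  'cbbaacbcaab'
  #26 SA[26]=23  'cbcaab'
  #27 SA[27]=4  'cbcacacaaabbbbcbbaacbcaab'
  #28 SA[28]=3  'ccbcacacaaabbbbcbbaacbcaab'

SA = [11, 26, 12, 21, 27, 13, 9, 7, 22, 2, 28, 20, 1, 19, 0, 14, 15, 16, 24, 5, 17, 10, 25, 8, 6, 18, 23, 4, 3]
[i] adj suffixes → lcp
  [1] 11/26 → 2 ('aa')
  [2] 26/12 → 3 ('aab')
  [3] 12/21 → 2 ('aa')
  [4] 21/27 → 1 ('a')
  [5] 27/13 → 2 ('ab')
  [6] 13/9 → 1 ('a')
  [7] 9/7 → 3 ('aca')
  [8] 7/22 → 2 ('ac')
  [9] 22/2 → 2 ('ac')
  [10] 2/28 → 0 ('')
  [11] 28/20 → 1 ('b')
  [12] 20/1 → 2 ('ba')
  [13] 1/19 → 1 ('b')
  [14] 19/0 → 3 ('bba')
  [15] 0/14 → 2 ('bb')
  [16] 14/15 → 3 ('bbb')
  [17] 15/16 → 2 ('bb')
  [18] 16/24 → 1 ('b')
  [19] 24/5 → 3 ('bca')
  [20] 5/17 → 2 ('bc')
  [21] 17/10 → 0 ('')
  [22] 10/25 → 3 ('caa')
  [23] 25/8 → 2 ('ca')
  [24] 8/6 → 4 ('caca')
  [25] 6/18 → 1 ('c')
  [26] 18/23 → 2 ('cb')
  [27] 23/4 → 4 ('cbca')
  [28] 4/3 → 1 ('c')

n(n+1)/2 = 29·30/2 = 435
Σ LCP = 0 + 2 + 3 + 2 + 1 + 2 + 1 + 3 + 2 + 2 + 0 + 1 + 2 + 1 + 3 + 2 + 3 + 2 + 1 + 3 + 2 + 0 + 3 + 2 + 4 + 1 + 2 + 4 + 1 = 55
distinct = 435 − 55 = 380

380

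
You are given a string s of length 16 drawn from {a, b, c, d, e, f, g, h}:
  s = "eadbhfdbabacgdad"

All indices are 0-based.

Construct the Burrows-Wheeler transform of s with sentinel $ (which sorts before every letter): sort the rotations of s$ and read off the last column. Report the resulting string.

rank  rotation           last
    0  $eadbhfdbabacgdad  d
    1  abacgdad$eadbhfdb  b
    2  acgdad$eadbhfdbab  b
    3  ad$eadbhfdbabacgd  d
    4  adbhfdbabacgdad$e  e
    5  babacgdad$eadbhfd  d
    6  bacgdad$eadbhfdba  a
    7  bhfdbabacgdad$ead  d
    8  cgdad$eadbhfdbaba  a
    9  d$eadbhfdbabacgda  a
   10  dad$eadbhfdbabacg  g
   11  dbabacgdad$eadbhf  f
   12  dbhfdbabacgdad$ea  a
   13  eadbhfdbabacgdad$  $
   14  fdbabacgdad$eadbh  h
   15  gdad$eadbhfdbabac  c
   16  hfdbabacgdad$eadb  b

dbbdedadaagfa$hcb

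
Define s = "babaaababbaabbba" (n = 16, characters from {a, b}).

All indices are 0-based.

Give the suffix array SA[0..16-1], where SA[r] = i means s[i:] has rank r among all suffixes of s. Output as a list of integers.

[15, 3, 4, 10, 1, 5, 7, 11, 14, 2, 9, 0, 6, 13, 8, 12]

sorted suffixes:
  #0 SA[0]=15  'a'
  #1 SA[1]=3  'aaababbaabbba'
  #2 SA[2]=4  'aababbaabbba'
  #3 SA[3]=10  'aabbba'
  #4 SA[4]=1  'abaaababbaabbba'
  #5 SA[5]=5  'ababbaabbba'
  #6 SA[6]=7  'abbaabbba'
  #7 SA[7]=11  'abbba'
  #8 SA[8]=14  'ba'
  #9 SA[9]=2  'baaababbaabbba'
  #10 SA[10]=9  'baabbba'
  #11 SA[11]=0  'babaaababbaabbba'
  #12 SA[12]=6  'babbaabbba'
  #13 SA[13]=13  'bba'
  #14 SA[14]=8  'bbaabbba'
  #15 SA[15]=12  'bbba'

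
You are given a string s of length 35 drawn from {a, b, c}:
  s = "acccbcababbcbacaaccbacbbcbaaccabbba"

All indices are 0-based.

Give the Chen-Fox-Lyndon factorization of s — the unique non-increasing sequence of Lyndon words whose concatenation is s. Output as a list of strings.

["acccbc", "ababbcbac", "aaccbacbbcb", "aaccabbb", "a"]

emit factor 1: 'acccbc' (i=0, period=6)
emit factor 2: 'ababbcbac' (i=6, period=9)
emit factor 3: 'aaccbacbbcb' (i=15, period=11)
emit factor 4: 'aaccabbb' (i=26, period=8)
emit factor 5: 'a' (i=34, period=1)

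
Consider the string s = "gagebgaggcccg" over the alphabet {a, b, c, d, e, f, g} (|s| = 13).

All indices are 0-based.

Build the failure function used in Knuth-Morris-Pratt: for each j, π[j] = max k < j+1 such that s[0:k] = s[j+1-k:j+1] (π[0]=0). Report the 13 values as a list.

π[0] = 0
j=1 s[j]='a': π[1]=0 (border '')
j=2 s[j]='g': π[2]=1 (border 'g')
j=3 s[j]='e': k: 1→0; π[3]=0 (border '')
j=4 s[j]='b': π[4]=0 (border '')
j=5 s[j]='g': π[5]=1 (border 'g')
j=6 s[j]='a': π[6]=2 (border 'ga')
j=7 s[j]='g': π[7]=3 (border 'gag')
j=8 s[j]='g': k: 3→1→0; π[8]=1 (border 'g')
j=9 s[j]='c': k: 1→0; π[9]=0 (border '')
j=10 s[j]='c': π[10]=0 (border '')
j=11 s[j]='c': π[11]=0 (border '')
j=12 s[j]='g': π[12]=1 (border 'g')

[0, 0, 1, 0, 0, 1, 2, 3, 1, 0, 0, 0, 1]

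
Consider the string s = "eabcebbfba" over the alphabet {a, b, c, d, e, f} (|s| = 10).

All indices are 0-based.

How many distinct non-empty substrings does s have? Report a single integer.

50

rank→(start, suffix):
  0 → (9, 'a')
  1 → (1, 'abcebbfba')
  2 → (8, 'ba')
  3 → (5, 'bbfba')
  4 → (2, 'bcebbfba')
  5 → (6, 'bfba')
  6 → (3, 'cebbfba')
  7 → (0, 'eabcebbfba')
  8 → (4, 'ebbfba')
  9 → (7, 'fba')

SA = [9, 1, 8, 5, 2, 6, 3, 0, 4, 7]
rank  pair      lcp
   1  s[9:],s[1:]  1  'a'
   2  s[1:],s[8:]  0  ''
   3  s[8:],s[5:]  1  'b'
   4  s[5:],s[2:]  1  'b'
   5  s[2:],s[6:]  1  'b'
   6  s[6:],s[3:]  0  ''
   7  s[3:],s[0:]  0  ''
   8  s[0:],s[4:]  1  'e'
   9  s[4:],s[7:]  0  ''

n(n+1)/2 = 10·11/2 = 55
Σ LCP = 0 + 1 + 0 + 1 + 1 + 1 + 0 + 0 + 1 + 0 = 5
distinct = 55 − 5 = 50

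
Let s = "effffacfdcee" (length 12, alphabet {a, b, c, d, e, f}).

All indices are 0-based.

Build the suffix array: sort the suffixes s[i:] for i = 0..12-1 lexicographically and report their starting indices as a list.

[5, 9, 6, 8, 11, 10, 0, 4, 7, 3, 2, 1]

rank | idx | suffix
   0 |   5 | acfdcee
   1 |   9 | cee
   2 |   6 | cfdcee
   3 |   8 | dcee
   4 |  11 | e
   5 |  10 | ee
   6 |   0 | effffacfdcee
   7 |   4 | facfdcee
   8 |   7 | fdcee
   9 |   3 | ffacfdcee
  10 |   2 | fffacfdcee
  11 |   1 | ffffacfdcee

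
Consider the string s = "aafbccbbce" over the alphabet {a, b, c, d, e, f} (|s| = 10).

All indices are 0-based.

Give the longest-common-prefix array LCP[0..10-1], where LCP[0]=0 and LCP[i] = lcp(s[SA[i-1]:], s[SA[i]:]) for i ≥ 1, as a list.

[0, 1, 0, 1, 2, 0, 1, 1, 0, 0]

rank | idx | suffix
   0 |   0 | aafbccbbce
   1 |   1 | afbccbbce
   2 |   6 | bbce
   3 |   3 | bccbbce
   4 |   7 | bce
   5 |   5 | cbbce
   6 |   4 | ccbbce
   7 |   8 | ce
   8 |   9 | e
   9 |   2 | fbccbbce

SA = [0, 1, 6, 3, 7, 5, 4, 8, 9, 2]
rank  pair      lcp
   1  s[0:],s[1:]  1  'a'
   2  s[1:],s[6:]  0  ''
   3  s[6:],s[3:]  1  'b'
   4  s[3:],s[7:]  2  'bc'
   5  s[7:],s[5:]  0  ''
   6  s[5:],s[4:]  1  'c'
   7  s[4:],s[8:]  1  'c'
   8  s[8:],s[9:]  0  ''
   9  s[9:],s[2:]  0  ''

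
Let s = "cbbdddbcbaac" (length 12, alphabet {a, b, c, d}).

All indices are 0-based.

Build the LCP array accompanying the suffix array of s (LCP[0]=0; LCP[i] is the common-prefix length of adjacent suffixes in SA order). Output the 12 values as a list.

rank | idx | suffix
   0 |   9 | aac
   1 |  10 | ac
   2 |   8 | baac
   3 |   1 | bbdddbcbaac
   4 |   6 | bcbaac
   5 |   2 | bdddbcbaac
   6 |  11 | c
   7 |   7 | cbaac
   8 |   0 | cbbdddbcbaac
   9 |   5 | dbcbaac
  10 |   4 | ddbcbaac
  11 |   3 | dddbcbaac

SA = [9, 10, 8, 1, 6, 2, 11, 7, 0, 5, 4, 3]
[i] adj suffixes → lcp
  [1] 9/10 → 1 ('a')
  [2] 10/8 → 0 ('')
  [3] 8/1 → 1 ('b')
  [4] 1/6 → 1 ('b')
  [5] 6/2 → 1 ('b')
  [6] 2/11 → 0 ('')
  [7] 11/7 → 1 ('c')
  [8] 7/0 → 2 ('cb')
  [9] 0/5 → 0 ('')
  [10] 5/4 → 1 ('d')
  [11] 4/3 → 2 ('dd')

[0, 1, 0, 1, 1, 1, 0, 1, 2, 0, 1, 2]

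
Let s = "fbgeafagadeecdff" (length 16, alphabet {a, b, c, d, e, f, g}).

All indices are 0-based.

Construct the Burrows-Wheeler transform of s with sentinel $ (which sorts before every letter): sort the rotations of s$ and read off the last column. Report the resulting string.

rank  rotation           last
    0  $fbgeafagadeecdff  f
    1  adeecdff$fbgeafag  g
    2  afagadeecdff$fbge  e
    3  agadeecdff$fbgeaf  f
    4  bgeafagadeecdff$f  f
    5  cdff$fbgeafagadee  e
    6  deecdff$fbgeafaga  a
    7  dff$fbgeafagadeec  c
    8  eafagadeecdff$fbg  g
    9  ecdff$fbgeafagade  e
   10  eecdff$fbgeafagad  d
   11  f$fbgeafagadeecdf  f
   12  fagadeecdff$fbgea  a
   13  fbgeafagadeecdff$  $
   14  ff$fbgeafagadeecd  d
   15  gadeecdff$fbgeafa  a
   16  geafagadeecdff$fb  b

fgeffeacgedfa$dab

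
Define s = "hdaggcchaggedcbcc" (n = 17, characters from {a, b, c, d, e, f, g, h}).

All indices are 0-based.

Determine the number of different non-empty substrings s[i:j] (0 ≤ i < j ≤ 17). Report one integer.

139

sorted suffixes:
  #0 SA[0]=2  'aggcchaggedcbcc'
  #1 SA[1]=8  'aggedcbcc'
  #2 SA[2]=14  'bcc'
  #3 SA[3]=16  'c'
  #4 SA[4]=13  'cbcc'
  #5 SA[5]=15  'cc'
  #6 SA[6]=5  'cchaggedcbcc'
  #7 SA[7]=6  'chaggedcbcc'
  #8 SA[8]=1  'daggcchaggedcbcc'
  #9 SA[9]=12  'dcbcc'
  #10 SA[10]=11  'edcbcc'
  #11 SA[11]=4  'gcchaggedcbcc'
  #12 SA[12]=10  'gedcbcc'
  #13 SA[13]=3  'ggcchaggedcbcc'
  #14 SA[14]=9  'ggedcbcc'
  #15 SA[15]=7  'haggedcbcc'
  #16 SA[16]=0  'hdaggcchaggedcbcc'

SA = [2, 8, 14, 16, 13, 15, 5, 6, 1, 12, 11, 4, 10, 3, 9, 7, 0]
rank  pair      lcp
   1  s[2:],s[8:]  3  'agg'
   2  s[8:],s[14:]  0  ''
   3  s[14:],s[16:]  0  ''
   4  s[16:],s[13:]  1  'c'
   5  s[13:],s[15:]  1  'c'
   6  s[15:],s[5:]  2  'cc'
   7  s[5:],s[6:]  1  'c'
   8  s[6:],s[1:]  0  ''
   9  s[1:],s[12:]  1  'd'
  10  s[12:],s[11:]  0  ''
  11  s[11:],s[4:]  0  ''
  12  s[4:],s[10:]  1  'g'
  13  s[10:],s[3:]  1  'g'
  14  s[3:],s[9:]  2  'gg'
  15  s[9:],s[7:]  0  ''
  16  s[7:],s[0:]  1  'h'

n(n+1)/2 = 17·18/2 = 153
Σ LCP = 0 + 3 + 0 + 0 + 1 + 1 + 2 + 1 + 0 + 1 + 0 + 0 + 1 + 1 + 2 + 0 + 1 = 14
distinct = 153 − 14 = 139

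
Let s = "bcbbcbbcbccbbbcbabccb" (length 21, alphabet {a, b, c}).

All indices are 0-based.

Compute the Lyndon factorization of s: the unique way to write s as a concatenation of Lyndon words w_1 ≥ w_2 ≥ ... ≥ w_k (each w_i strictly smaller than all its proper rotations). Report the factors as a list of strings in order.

["bc", "bbcbbcbcc", "bbbc", "b", "abccb"]

emit factor 1: 'bc' (i=0, period=2)
emit factor 2: 'bbcbbcbcc' (i=2, period=9)
emit factor 3: 'bbbc' (i=11, period=4)
emit factor 4: 'b' (i=15, period=1)
emit factor 5: 'abccb' (i=16, period=5)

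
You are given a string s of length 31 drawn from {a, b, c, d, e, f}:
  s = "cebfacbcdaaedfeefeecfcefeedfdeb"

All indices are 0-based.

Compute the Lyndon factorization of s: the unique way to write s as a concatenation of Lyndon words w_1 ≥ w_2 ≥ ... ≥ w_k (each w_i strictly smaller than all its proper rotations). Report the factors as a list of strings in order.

emit factor 1: 'ce' (i=0, period=2)
emit factor 2: 'bf' (i=2, period=2)
emit factor 3: 'acbcd' (i=4, period=5)
emit factor 4: 'aaedfeefeecfcefeedfdeb' (i=9, period=22)

["ce", "bf", "acbcd", "aaedfeefeecfcefeedfdeb"]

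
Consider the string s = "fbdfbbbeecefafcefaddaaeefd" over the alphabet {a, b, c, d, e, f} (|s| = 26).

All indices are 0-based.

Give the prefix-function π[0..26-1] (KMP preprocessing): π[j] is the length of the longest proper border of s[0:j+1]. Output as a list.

π[0] = 0
j=1 s[j]='b': π[1]=0 (border '')
j=2 s[j]='d': π[2]=0 (border '')
j=3 s[j]='f': π[3]=1 (border 'f')
j=4 s[j]='b': π[4]=2 (border 'fb')
j=5 s[j]='b': k: 2→0; π[5]=0 (border '')
j=6 s[j]='b': π[6]=0 (border '')
j=7 s[j]='e': π[7]=0 (border '')
j=8 s[j]='e': π[8]=0 (border '')
j=9 s[j]='c': π[9]=0 (border '')
j=10 s[j]='e': π[10]=0 (border '')
j=11 s[j]='f': π[11]=1 (border 'f')
j=12 s[j]='a': k: 1→0; π[12]=0 (border '')
j=13 s[j]='f': π[13]=1 (border 'f')
j=14 s[j]='c': k: 1→0; π[14]=0 (border '')
j=15 s[j]='e': π[15]=0 (border '')
j=16 s[j]='f': π[16]=1 (border 'f')
j=17 s[j]='a': k: 1→0; π[17]=0 (border '')
j=18 s[j]='d': π[18]=0 (border '')
j=19 s[j]='d': π[19]=0 (border '')
j=20 s[j]='a': π[20]=0 (border '')
j=21 s[j]='a': π[21]=0 (border '')
j=22 s[j]='e': π[22]=0 (border '')
j=23 s[j]='e': π[23]=0 (border '')
j=24 s[j]='f': π[24]=1 (border 'f')
j=25 s[j]='d': k: 1→0; π[25]=0 (border '')

[0, 0, 0, 1, 2, 0, 0, 0, 0, 0, 0, 1, 0, 1, 0, 0, 1, 0, 0, 0, 0, 0, 0, 0, 1, 0]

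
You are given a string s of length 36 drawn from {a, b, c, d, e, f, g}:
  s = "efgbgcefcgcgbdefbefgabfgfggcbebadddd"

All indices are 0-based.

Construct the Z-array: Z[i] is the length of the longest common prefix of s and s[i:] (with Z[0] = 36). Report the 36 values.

[36, 0, 0, 0, 0, 0, 2, 0, 0, 0, 0, 0, 0, 0, 2, 0, 0, 3, 0, 0, 0, 0, 0, 0, 0, 0, 0, 0, 0, 1, 0, 0, 0, 0, 0, 0]

Z[0]=36
i=1: i≥r, start 0; Z[1]=0
i=2: i≥r, start 0; Z[2]=0
i=3: i≥r, start 0; Z[3]=0
i=4: i≥r, start 0; Z[4]=0
i=5: i≥r, start 0; Z[5]=0
i=6: i≥r, start 0; Z[6]=2 extend→box=[6,8)
i=7: min(r-i=1, Z[1]=0)=0; Z[7]=0
i=8: i≥r, start 0; Z[8]=0
i=9: i≥r, start 0; Z[9]=0
i=10: i≥r, start 0; Z[10]=0
i=11: i≥r, start 0; Z[11]=0
i=12: i≥r, start 0; Z[12]=0
i=13: i≥r, start 0; Z[13]=0
i=14: i≥r, start 0; Z[14]=2 extend→box=[14,16)
i=15: min(r-i=1, Z[1]=0)=0; Z[15]=0
i=16: i≥r, start 0; Z[16]=0
i=17: i≥r, start 0; Z[17]=3 extend→box=[17,20)
i=18: min(r-i=2, Z[1]=0)=0; Z[18]=0
i=19: min(r-i=1, Z[2]=0)=0; Z[19]=0
i=20: i≥r, start 0; Z[20]=0
i=21: i≥r, start 0; Z[21]=0
i=22: i≥r, start 0; Z[22]=0
i=23: i≥r, start 0; Z[23]=0
i=24: i≥r, start 0; Z[24]=0
i=25: i≥r, start 0; Z[25]=0
i=26: i≥r, start 0; Z[26]=0
i=27: i≥r, start 0; Z[27]=0
i=28: i≥r, start 0; Z[28]=0
i=29: i≥r, start 0; Z[29]=1 extend→box=[29,30)
i=30: i≥r, start 0; Z[30]=0
i=31: i≥r, start 0; Z[31]=0
i=32: i≥r, start 0; Z[32]=0
i=33: i≥r, start 0; Z[33]=0
i=34: i≥r, start 0; Z[34]=0
i=35: i≥r, start 0; Z[35]=0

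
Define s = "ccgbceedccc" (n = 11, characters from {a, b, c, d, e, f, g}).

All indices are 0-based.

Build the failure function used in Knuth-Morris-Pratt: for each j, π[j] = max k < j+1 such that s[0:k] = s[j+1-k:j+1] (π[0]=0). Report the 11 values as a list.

π[0] = 0
j=1 s[j]='c': π[1]=1 (border 'c')
j=2 s[j]='g': k: 1→0; π[2]=0 (border '')
j=3 s[j]='b': π[3]=0 (border '')
j=4 s[j]='c': π[4]=1 (border 'c')
j=5 s[j]='e': k: 1→0; π[5]=0 (border '')
j=6 s[j]='e': π[6]=0 (border '')
j=7 s[j]='d': π[7]=0 (border '')
j=8 s[j]='c': π[8]=1 (border 'c')
j=9 s[j]='c': π[9]=2 (border 'cc')
j=10 s[j]='c': k: 2→1; π[10]=2 (border 'cc')

[0, 1, 0, 0, 1, 0, 0, 0, 1, 2, 2]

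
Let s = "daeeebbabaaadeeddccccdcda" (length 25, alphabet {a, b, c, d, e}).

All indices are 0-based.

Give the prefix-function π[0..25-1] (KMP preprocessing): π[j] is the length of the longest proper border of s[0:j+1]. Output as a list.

π[0] = 0
j=1 s[j]='a': π[1]=0 (border '')
j=2 s[j]='e': π[2]=0 (border '')
j=3 s[j]='e': π[3]=0 (border '')
j=4 s[j]='e': π[4]=0 (border '')
j=5 s[j]='b': π[5]=0 (border '')
j=6 s[j]='b': π[6]=0 (border '')
j=7 s[j]='a': π[7]=0 (border '')
j=8 s[j]='b': π[8]=0 (border '')
j=9 s[j]='a': π[9]=0 (border '')
j=10 s[j]='a': π[10]=0 (border '')
j=11 s[j]='a': π[11]=0 (border '')
j=12 s[j]='d': π[12]=1 (border 'd')
j=13 s[j]='e': k: 1→0; π[13]=0 (border '')
j=14 s[j]='e': π[14]=0 (border '')
j=15 s[j]='d': π[15]=1 (border 'd')
j=16 s[j]='d': k: 1→0; π[16]=1 (border 'd')
j=17 s[j]='c': k: 1→0; π[17]=0 (border '')
j=18 s[j]='c': π[18]=0 (border '')
j=19 s[j]='c': π[19]=0 (border '')
j=20 s[j]='c': π[20]=0 (border '')
j=21 s[j]='d': π[21]=1 (border 'd')
j=22 s[j]='c': k: 1→0; π[22]=0 (border '')
j=23 s[j]='d': π[23]=1 (border 'd')
j=24 s[j]='a': π[24]=2 (border 'da')

[0, 0, 0, 0, 0, 0, 0, 0, 0, 0, 0, 0, 1, 0, 0, 1, 1, 0, 0, 0, 0, 1, 0, 1, 2]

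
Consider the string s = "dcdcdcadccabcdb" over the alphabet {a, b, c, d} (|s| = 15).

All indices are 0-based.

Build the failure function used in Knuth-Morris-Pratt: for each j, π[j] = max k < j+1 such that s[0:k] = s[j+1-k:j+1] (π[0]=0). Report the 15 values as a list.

[0, 0, 1, 2, 3, 4, 0, 1, 2, 0, 0, 0, 0, 1, 0]

π[0] = 0
j=1 s[j]='c': π[1]=0 (border '')
j=2 s[j]='d': π[2]=1 (border 'd')
j=3 s[j]='c': π[3]=2 (border 'dc')
j=4 s[j]='d': π[4]=3 (border 'dcd')
j=5 s[j]='c': π[5]=4 (border 'dcdc')
j=6 s[j]='a': k: 4→2→0; π[6]=0 (border '')
j=7 s[j]='d': π[7]=1 (border 'd')
j=8 s[j]='c': π[8]=2 (border 'dc')
j=9 s[j]='c': k: 2→0; π[9]=0 (border '')
j=10 s[j]='a': π[10]=0 (border '')
j=11 s[j]='b': π[11]=0 (border '')
j=12 s[j]='c': π[12]=0 (border '')
j=13 s[j]='d': π[13]=1 (border 'd')
j=14 s[j]='b': k: 1→0; π[14]=0 (border '')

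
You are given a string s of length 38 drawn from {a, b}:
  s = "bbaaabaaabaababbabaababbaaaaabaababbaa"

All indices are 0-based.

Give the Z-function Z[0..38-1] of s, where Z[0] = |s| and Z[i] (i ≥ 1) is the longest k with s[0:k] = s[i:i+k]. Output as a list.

Z[0]=38
i=1: outside box; Z[1]=1 grow→box=[1,2)
i=2: outside box; Z[2]=0
i=3: outside box; Z[3]=0
i=4: outside box; Z[4]=0
i=5: outside box; Z[5]=1 grow→box=[5,6)
i=6: outside box; Z[6]=0
i=7: outside box; Z[7]=0
i=8: outside box; Z[8]=0
i=9: outside box; Z[9]=1 grow→box=[9,10)
i=10: outside box; Z[10]=0
i=11: outside box; Z[11]=0
i=12: outside box; Z[12]=1 grow→box=[12,13)
i=13: outside box; Z[13]=0
i=14: outside box; Z[14]=3 grow→box=[14,17)
i=15: min(r-i=2, Z[1]=1)=1; Z[15]=1
i=16: min(r-i=1, Z[2]=0)=0; Z[16]=0
i=17: outside box; Z[17]=1 grow→box=[17,18)
i=18: outside box; Z[18]=0
i=19: outside box; Z[19]=0
i=20: outside box; Z[20]=1 grow→box=[20,21)
i=21: outside box; Z[21]=0
i=22: outside box; Z[22]=5 grow→box=[22,27)
i=23: min(r-i=4, Z[1]=1)=1; Z[23]=1
i=24: min(r-i=3, Z[2]=0)=0; Z[24]=0
i=25: min(r-i=2, Z[3]=0)=0; Z[25]=0
i=26: min(r-i=1, Z[4]=0)=0; Z[26]=0
i=27: outside box; Z[27]=0
i=28: outside box; Z[28]=0
i=29: outside box; Z[29]=1 grow→box=[29,30)
i=30: outside box; Z[30]=0
i=31: outside box; Z[31]=0
i=32: outside box; Z[32]=1 grow→box=[32,33)
i=33: outside box; Z[33]=0
i=34: outside box; Z[34]=4 grow→box=[34,38)
i=35: min(r-i=3, Z[1]=1)=1; Z[35]=1
i=36: min(r-i=2, Z[2]=0)=0; Z[36]=0
i=37: min(r-i=1, Z[3]=0)=0; Z[37]=0

[38, 1, 0, 0, 0, 1, 0, 0, 0, 1, 0, 0, 1, 0, 3, 1, 0, 1, 0, 0, 1, 0, 5, 1, 0, 0, 0, 0, 0, 1, 0, 0, 1, 0, 4, 1, 0, 0]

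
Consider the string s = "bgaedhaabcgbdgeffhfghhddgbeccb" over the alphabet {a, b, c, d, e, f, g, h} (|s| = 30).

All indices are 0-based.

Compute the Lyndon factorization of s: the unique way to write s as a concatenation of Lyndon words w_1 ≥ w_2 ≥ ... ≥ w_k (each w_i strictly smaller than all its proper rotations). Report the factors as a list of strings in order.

emit factor 1: 'bg' (i=0, period=2)
emit factor 2: 'aedh' (i=2, period=4)
emit factor 3: 'aabcgbdgeffhfghhddgbeccb' (i=6, period=24)

["bg", "aedh", "aabcgbdgeffhfghhddgbeccb"]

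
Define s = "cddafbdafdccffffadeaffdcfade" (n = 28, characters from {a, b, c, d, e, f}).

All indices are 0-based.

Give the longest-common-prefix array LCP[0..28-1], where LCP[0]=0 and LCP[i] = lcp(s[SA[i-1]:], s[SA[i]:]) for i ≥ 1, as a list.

rank→(start, suffix):
  0 → (25, 'ade')
  1 → (16, 'adeaffdcfade')
  2 → (3, 'afbdafdccffffadeaffdcfade')
  3 → (7, 'afdccffffadeaffdcfade')
  4 → (19, 'affdcfade')
  5 → (5, 'bdafdccffffadeaffdcfade')
  6 → (10, 'ccffffadeaffdcfade')
  7 → (0, 'cddafbdafdccffffadeaffdcfade')
  8 → (23, 'cfade')
  9 → (11, 'cffffadeaffdcfade')
  10 → (2, 'dafbdafdccffffadeaffdcfade')
  11 → (6, 'dafdccffffadeaffdcfade')
  12 → (9, 'dccffffadeaffdcfade')
  13 → (22, 'dcfade')
  14 → (1, 'ddafbdafdccffffadeaffdcfade')
  15 → (26, 'de')
  16 → (17, 'deaffdcfade')
  17 → (27, 'e')
  18 → (18, 'eaffdcfade')
  19 → (24, 'fade')
  20 → (15, 'fadeaffdcfade')
  21 → (4, 'fbdafdccffffadeaffdcfade')
  22 → (8, 'fdccffffadeaffdcfade')
  23 → (21, 'fdcfade')
  24 → (14, 'ffadeaffdcfade')
  25 → (20, 'ffdcfade')
  26 → (13, 'fffadeaffdcfade')
  27 → (12, 'ffffadeaffdcfade')

SA = [25, 16, 3, 7, 19, 5, 10, 0, 23, 11, 2, 6, 9, 22, 1, 26, 17, 27, 18, 24, 15, 4, 8, 21, 14, 20, 13, 12]
rank  pair      lcp
   1  s[25:],s[16:]  3  'ade'
   2  s[16:],s[3:]  1  'a'
   3  s[3:],s[7:]  2  'af'
   4  s[7:],s[19:]  2  'af'
   5  s[19:],s[5:]  0  ''
   6  s[5:],s[10:]  0  ''
   7  s[10:],s[0:]  1  'c'
   8  s[0:],s[23:]  1  'c'
   9  s[23:],s[11:]  2  'cf'
  10  s[11:],s[2:]  0  ''
  11  s[2:],s[6:]  3  'daf'
  12  s[6:],s[9:]  1  'd'
  13  s[9:],s[22:]  2  'dc'
  14  s[22:],s[1:]  1  'd'
  15  s[1:],s[26:]  1  'd'
  16  s[26:],s[17:]  2  'de'
  17  s[17:],s[27:]  0  ''
  18  s[27:],s[18:]  1  'e'
  19  s[18:],s[24:]  0  ''
  20  s[24:],s[15:]  4  'fade'
  21  s[15:],s[4:]  1  'f'
  22  s[4:],s[8:]  1  'f'
  23  s[8:],s[21:]  3  'fdc'
  24  s[21:],s[14:]  1  'f'
  25  s[14:],s[20:]  2  'ff'
  26  s[20:],s[13:]  2  'ff'
  27  s[13:],s[12:]  3  'fff'

[0, 3, 1, 2, 2, 0, 0, 1, 1, 2, 0, 3, 1, 2, 1, 1, 2, 0, 1, 0, 4, 1, 1, 3, 1, 2, 2, 3]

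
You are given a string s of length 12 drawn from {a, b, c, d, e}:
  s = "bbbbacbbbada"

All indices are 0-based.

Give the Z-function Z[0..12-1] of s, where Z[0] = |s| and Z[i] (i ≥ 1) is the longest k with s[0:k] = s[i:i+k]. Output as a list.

Z[0]=12
i=1: outside box; Z[1]=3 extend→box=[1,4)
i=2: min(r-i=2, Z[1]=3)=2; Z[2]=2
i=3: min(r-i=1, Z[2]=2)=1; Z[3]=1
i=4: outside box; Z[4]=0
i=5: outside box; Z[5]=0
i=6: outside box; Z[6]=3 extend→box=[6,9)
i=7: min(r-i=2, Z[1]=3)=2; Z[7]=2
i=8: min(r-i=1, Z[2]=2)=1; Z[8]=1
i=9: outside box; Z[9]=0
i=10: outside box; Z[10]=0
i=11: outside box; Z[11]=0

[12, 3, 2, 1, 0, 0, 3, 2, 1, 0, 0, 0]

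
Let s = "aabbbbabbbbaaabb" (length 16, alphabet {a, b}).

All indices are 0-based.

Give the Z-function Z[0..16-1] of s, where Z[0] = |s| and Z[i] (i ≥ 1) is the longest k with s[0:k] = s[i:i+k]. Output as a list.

[16, 1, 0, 0, 0, 0, 1, 0, 0, 0, 0, 2, 4, 1, 0, 0]

Z[0]=16
i=1: outside box; Z[1]=1 extend→box=[1,2)
i=2: outside box; Z[2]=0
i=3: outside box; Z[3]=0
i=4: outside box; Z[4]=0
i=5: outside box; Z[5]=0
i=6: outside box; Z[6]=1 extend→box=[6,7)
i=7: outside box; Z[7]=0
i=8: outside box; Z[8]=0
i=9: outside box; Z[9]=0
i=10: outside box; Z[10]=0
i=11: outside box; Z[11]=2 extend→box=[11,13)
i=12: min(r-i=1, Z[1]=1)=1; Z[12]=4 extend→box=[12,16)
i=13: min(r-i=3, Z[1]=1)=1; Z[13]=1
i=14: min(r-i=2, Z[2]=0)=0; Z[14]=0
i=15: min(r-i=1, Z[3]=0)=0; Z[15]=0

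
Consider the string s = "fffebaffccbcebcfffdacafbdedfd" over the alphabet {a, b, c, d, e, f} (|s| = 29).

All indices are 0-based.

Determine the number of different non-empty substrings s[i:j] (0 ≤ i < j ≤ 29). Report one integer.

403

rank→(start, suffix):
  0 → (19, 'acafbdedfd')
  1 → (21, 'afbdedfd')
  2 → (5, 'affccbcebcfffdacafbdedfd')
  3 → (4, 'baffccbcebcfffdacafbdedfd')
  4 → (10, 'bcebcfffdacafbdedfd')
  5 → (13, 'bcfffdacafbdedfd')
  6 → (23, 'bdedfd')
  7 → (20, 'cafbdedfd')
  8 → (9, 'cbcebcfffdacafbdedfd')
  9 → (8, 'ccbcebcfffdacafbdedfd')
  10 → (11, 'cebcfffdacafbdedfd')
  11 → (14, 'cfffdacafbdedfd')
  12 → (28, 'd')
  13 → (18, 'dacafbdedfd')
  14 → (24, 'dedfd')
  15 → (26, 'dfd')
  16 → (3, 'ebaffccbcebcfffdacafbdedfd')
  17 → (12, 'ebcfffdacafbdedfd')
  18 → (25, 'edfd')
  19 → (22, 'fbdedfd')
  20 → (7, 'fccbcebcfffdacafbdedfd')
  21 → (27, 'fd')
  22 → (17, 'fdacafbdedfd')
  23 → (2, 'febaffccbcebcfffdacafbdedfd')
  24 → (6, 'ffccbcebcfffdacafbdedfd')
  25 → (16, 'ffdacafbdedfd')
  26 → (1, 'ffebaffccbcebcfffdacafbdedfd')
  27 → (15, 'fffdacafbdedfd')
  28 → (0, 'fffebaffccbcebcfffdacafbdedfd')

SA = [19, 21, 5, 4, 10, 13, 23, 20, 9, 8, 11, 14, 28, 18, 24, 26, 3, 12, 25, 22, 7, 27, 17, 2, 6, 16, 1, 15, 0]
rank  pair      lcp
   1  s[19:],s[21:]  1  'a'
   2  s[21:],s[5:]  2  'af'
   3  s[5:],s[4:]  0  ''
   4  s[4:],s[10:]  1  'b'
   5  s[10:],s[13:]  2  'bc'
   6  s[13:],s[23:]  1  'b'
   7  s[23:],s[20:]  0  ''
   8  s[20:],s[9:]  1  'c'
   9  s[9:],s[8:]  1  'c'
  10  s[8:],s[11:]  1  'c'
  11  s[11:],s[14:]  1  'c'
  12  s[14:],s[28:]  0  ''
  13  s[28:],s[18:]  1  'd'
  14  s[18:],s[24:]  1  'd'
  15  s[24:],s[26:]  1  'd'
  16  s[26:],s[3:]  0  ''
  17  s[3:],s[12:]  2  'eb'
  18  s[12:],s[25:]  1  'e'
  19  s[25:],s[22:]  0  ''
  20  s[22:],s[7:]  1  'f'
  21  s[7:],s[27:]  1  'f'
  22  s[27:],s[17:]  2  'fd'
  23  s[17:],s[2:]  1  'f'
  24  s[2:],s[6:]  1  'f'
  25  s[6:],s[16:]  2  'ff'
  26  s[16:],s[1:]  2  'ff'
  27  s[1:],s[15:]  2  'ff'
  28  s[15:],s[0:]  3  'fff'

n(n+1)/2 = 29·30/2 = 435
Σ LCP = 0 + 1 + 2 + 0 + 1 + 2 + 1 + 0 + 1 + 1 + 1 + 1 + 0 + 1 + 1 + 1 + 0 + 2 + 1 + 0 + 1 + 1 + 2 + 1 + 1 + 2 + 2 + 2 + 3 = 32
distinct = 435 − 32 = 403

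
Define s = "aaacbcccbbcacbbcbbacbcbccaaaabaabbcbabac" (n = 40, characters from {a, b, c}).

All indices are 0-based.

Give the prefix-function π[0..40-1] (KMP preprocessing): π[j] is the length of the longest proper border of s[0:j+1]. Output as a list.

[0, 1, 2, 0, 0, 0, 0, 0, 0, 0, 0, 1, 0, 0, 0, 0, 0, 0, 1, 0, 0, 0, 0, 0, 0, 1, 2, 3, 3, 0, 1, 2, 0, 0, 0, 0, 1, 0, 1, 0]

π[0] = 0
j=1 s[j]='a': π[1]=1 (border 'a')
j=2 s[j]='a': π[2]=2 (border 'aa')
j=3 s[j]='c': k: 2→1→0; π[3]=0 (border '')
j=4 s[j]='b': π[4]=0 (border '')
j=5 s[j]='c': π[5]=0 (border '')
j=6 s[j]='c': π[6]=0 (border '')
j=7 s[j]='c': π[7]=0 (border '')
j=8 s[j]='b': π[8]=0 (border '')
j=9 s[j]='b': π[9]=0 (border '')
j=10 s[j]='c': π[10]=0 (border '')
j=11 s[j]='a': π[11]=1 (border 'a')
j=12 s[j]='c': k: 1→0; π[12]=0 (border '')
j=13 s[j]='b': π[13]=0 (border '')
j=14 s[j]='b': π[14]=0 (border '')
j=15 s[j]='c': π[15]=0 (border '')
j=16 s[j]='b': π[16]=0 (border '')
j=17 s[j]='b': π[17]=0 (border '')
j=18 s[j]='a': π[18]=1 (border 'a')
j=19 s[j]='c': k: 1→0; π[19]=0 (border '')
j=20 s[j]='b': π[20]=0 (border '')
j=21 s[j]='c': π[21]=0 (border '')
j=22 s[j]='b': π[22]=0 (border '')
j=23 s[j]='c': π[23]=0 (border '')
j=24 s[j]='c': π[24]=0 (border '')
j=25 s[j]='a': π[25]=1 (border 'a')
j=26 s[j]='a': π[26]=2 (border 'aa')
j=27 s[j]='a': π[27]=3 (border 'aaa')
j=28 s[j]='a': k: 3→2; π[28]=3 (border 'aaa')
j=29 s[j]='b': k: 3→2→1→0; π[29]=0 (border '')
j=30 s[j]='a': π[30]=1 (border 'a')
j=31 s[j]='a': π[31]=2 (border 'aa')
j=32 s[j]='b': k: 2→1→0; π[32]=0 (border '')
j=33 s[j]='b': π[33]=0 (border '')
j=34 s[j]='c': π[34]=0 (border '')
j=35 s[j]='b': π[35]=0 (border '')
j=36 s[j]='a': π[36]=1 (border 'a')
j=37 s[j]='b': k: 1→0; π[37]=0 (border '')
j=38 s[j]='a': π[38]=1 (border 'a')
j=39 s[j]='c': k: 1→0; π[39]=0 (border '')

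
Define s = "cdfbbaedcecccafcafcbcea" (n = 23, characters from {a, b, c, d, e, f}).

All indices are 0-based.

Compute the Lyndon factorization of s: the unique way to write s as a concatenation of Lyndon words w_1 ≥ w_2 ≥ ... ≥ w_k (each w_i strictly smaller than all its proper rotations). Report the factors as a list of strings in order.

emit factor 1: 'cdf' (i=0, period=3)
emit factor 2: 'b' (i=3, period=1)
emit factor 3: 'b' (i=4, period=1)
emit factor 4: 'aedcecccafcafcbce' (i=5, period=17)
emit factor 5: 'a' (i=22, period=1)

["cdf", "b", "b", "aedcecccafcafcbce", "a"]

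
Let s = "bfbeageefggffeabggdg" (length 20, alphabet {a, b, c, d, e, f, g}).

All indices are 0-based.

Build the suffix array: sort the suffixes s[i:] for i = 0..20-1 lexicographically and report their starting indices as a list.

sorted suffixes:
  #0 SA[0]=14  'abggdg'
  #1 SA[1]=4  'ageefggffeabggdg'
  #2 SA[2]=2  'beageefggffeabggdg'
  #3 SA[3]=0  'bfbeageefggffeabggdg'
  #4 SA[4]=15  'bggdg'
  #5 SA[5]=18  'dg'
  #6 SA[6]=13  'eabggdg'
  #7 SA[7]=3  'eageefggffeabggdg'
  #8 SA[8]=6  'eefggffeabggdg'
  #9 SA[9]=7  'efggffeabggdg'
  #10 SA[10]=1  'fbeageefggffeabggdg'
  #11 SA[11]=12  'feabggdg'
  #12 SA[12]=11  'ffeabggdg'
  #13 SA[13]=8  'fggffeabggdg'
  #14 SA[14]=19  'g'
  #15 SA[15]=17  'gdg'
  #16 SA[16]=5  'geefggffeabggdg'
  #17 SA[17]=10  'gffeabggdg'
  #18 SA[18]=16  'ggdg'
  #19 SA[19]=9  'ggffeabggdg'

[14, 4, 2, 0, 15, 18, 13, 3, 6, 7, 1, 12, 11, 8, 19, 17, 5, 10, 16, 9]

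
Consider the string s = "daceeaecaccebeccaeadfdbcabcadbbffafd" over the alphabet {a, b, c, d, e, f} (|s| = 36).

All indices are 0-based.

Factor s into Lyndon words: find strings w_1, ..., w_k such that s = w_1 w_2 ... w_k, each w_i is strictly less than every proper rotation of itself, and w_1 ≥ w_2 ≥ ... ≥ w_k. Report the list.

["d", "aceeaec", "accebeccaeadfdbc", "abcadbbffafd"]

emit factor 1: 'd' (i=0, period=1)
emit factor 2: 'aceeaec' (i=1, period=7)
emit factor 3: 'accebeccaeadfdbc' (i=8, period=16)
emit factor 4: 'abcadbbffafd' (i=24, period=12)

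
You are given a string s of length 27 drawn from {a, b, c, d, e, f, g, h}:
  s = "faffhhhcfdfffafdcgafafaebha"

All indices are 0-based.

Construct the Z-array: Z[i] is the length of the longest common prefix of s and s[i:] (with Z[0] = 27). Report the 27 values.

Z[0]=27
i=1: i≥r, start 0; Z[1]=0
i=2: i≥r, start 0; Z[2]=1 grow→box=[2,3)
i=3: i≥r, start 0; Z[3]=1 grow→box=[3,4)
i=4: i≥r, start 0; Z[4]=0
i=5: i≥r, start 0; Z[5]=0
i=6: i≥r, start 0; Z[6]=0
i=7: i≥r, start 0; Z[7]=0
i=8: i≥r, start 0; Z[8]=1 grow→box=[8,9)
i=9: i≥r, start 0; Z[9]=0
i=10: i≥r, start 0; Z[10]=1 grow→box=[10,11)
i=11: i≥r, start 0; Z[11]=1 grow→box=[11,12)
i=12: i≥r, start 0; Z[12]=3 grow→box=[12,15)
i=13: min(r-i=2, Z[1]=0)=0; Z[13]=0
i=14: min(r-i=1, Z[2]=1)=1; Z[14]=1
i=15: i≥r, start 0; Z[15]=0
i=16: i≥r, start 0; Z[16]=0
i=17: i≥r, start 0; Z[17]=0
i=18: i≥r, start 0; Z[18]=0
i=19: i≥r, start 0; Z[19]=3 grow→box=[19,22)
i=20: min(r-i=2, Z[1]=0)=0; Z[20]=0
i=21: min(r-i=1, Z[2]=1)=1; Z[21]=2 grow→box=[21,23)
i=22: min(r-i=1, Z[1]=0)=0; Z[22]=0
i=23: i≥r, start 0; Z[23]=0
i=24: i≥r, start 0; Z[24]=0
i=25: i≥r, start 0; Z[25]=0
i=26: i≥r, start 0; Z[26]=0

[27, 0, 1, 1, 0, 0, 0, 0, 1, 0, 1, 1, 3, 0, 1, 0, 0, 0, 0, 3, 0, 2, 0, 0, 0, 0, 0]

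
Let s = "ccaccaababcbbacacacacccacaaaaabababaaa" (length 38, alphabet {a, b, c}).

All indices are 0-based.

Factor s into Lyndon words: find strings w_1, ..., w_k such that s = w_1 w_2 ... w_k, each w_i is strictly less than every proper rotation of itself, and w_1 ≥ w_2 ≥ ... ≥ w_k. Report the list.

emit factor 1: 'c' (i=0, period=1)
emit factor 2: 'c' (i=1, period=1)
emit factor 3: 'acc' (i=2, period=3)
emit factor 4: 'aababcbbacacacacccac' (i=5, period=20)
emit factor 5: 'aaaaababab' (i=25, period=10)
emit factor 6: 'a' (i=35, period=1)
emit factor 7: 'a' (i=36, period=1)
emit factor 8: 'a' (i=37, period=1)

["c", "c", "acc", "aababcbbacacacacccac", "aaaaababab", "a", "a", "a"]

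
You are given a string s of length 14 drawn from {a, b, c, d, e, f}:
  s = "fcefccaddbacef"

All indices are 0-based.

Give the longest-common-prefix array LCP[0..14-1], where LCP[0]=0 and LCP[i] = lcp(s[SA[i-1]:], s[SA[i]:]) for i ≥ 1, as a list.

[0, 1, 0, 0, 1, 1, 3, 0, 1, 0, 2, 0, 1, 2]

sorted suffixes:
  #0 SA[0]=10  'acef'
  #1 SA[1]=6  'addbacef'
  #2 SA[2]=9  'bacef'
  #3 SA[3]=5  'caddbacef'
  #4 SA[4]=4  'ccaddbacef'
  #5 SA[5]=11  'cef'
  #6 SA[6]=1  'cefccaddbacef'
  #7 SA[7]=8  'dbacef'
  #8 SA[8]=7  'ddbacef'
  #9 SA[9]=12  'ef'
  #10 SA[10]=2  'efccaddbacef'
  #11 SA[11]=13  'f'
  #12 SA[12]=3  'fccaddbacef'
  #13 SA[13]=0  'fcefccaddbacef'

SA = [10, 6, 9, 5, 4, 11, 1, 8, 7, 12, 2, 13, 3, 0]
[i] adj suffixes → lcp
  [1] 10/6 → 1 ('a')
  [2] 6/9 → 0 ('')
  [3] 9/5 → 0 ('')
  [4] 5/4 → 1 ('c')
  [5] 4/11 → 1 ('c')
  [6] 11/1 → 3 ('cef')
  [7] 1/8 → 0 ('')
  [8] 8/7 → 1 ('d')
  [9] 7/12 → 0 ('')
  [10] 12/2 → 2 ('ef')
  [11] 2/13 → 0 ('')
  [12] 13/3 → 1 ('f')
  [13] 3/0 → 2 ('fc')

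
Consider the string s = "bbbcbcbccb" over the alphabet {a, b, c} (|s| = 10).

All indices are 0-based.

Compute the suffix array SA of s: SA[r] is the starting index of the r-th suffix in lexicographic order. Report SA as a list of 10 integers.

rank→(start, suffix):
  0 → (9, 'b')
  1 → (0, 'bbbcbcbccb')
  2 → (1, 'bbcbcbccb')
  3 → (2, 'bcbcbccb')
  4 → (4, 'bcbccb')
  5 → (6, 'bccb')
  6 → (8, 'cb')
  7 → (3, 'cbcbccb')
  8 → (5, 'cbccb')
  9 → (7, 'ccb')

[9, 0, 1, 2, 4, 6, 8, 3, 5, 7]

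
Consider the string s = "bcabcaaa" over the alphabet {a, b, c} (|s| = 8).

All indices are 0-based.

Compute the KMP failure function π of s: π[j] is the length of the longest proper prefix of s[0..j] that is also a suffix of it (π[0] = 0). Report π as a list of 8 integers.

[0, 0, 0, 1, 2, 3, 0, 0]

π[0] = 0
j=1 s[j]='c': π[1]=0 (border '')
j=2 s[j]='a': π[2]=0 (border '')
j=3 s[j]='b': π[3]=1 (border 'b')
j=4 s[j]='c': π[4]=2 (border 'bc')
j=5 s[j]='a': π[5]=3 (border 'bca')
j=6 s[j]='a': k: 3→0; π[6]=0 (border '')
j=7 s[j]='a': π[7]=0 (border '')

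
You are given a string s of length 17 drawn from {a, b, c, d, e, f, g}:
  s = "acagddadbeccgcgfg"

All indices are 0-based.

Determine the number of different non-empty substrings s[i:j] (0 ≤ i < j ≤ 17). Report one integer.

142

rank | idx | suffix
   0 |   0 | acagddadbeccgcgfg
   1 |   6 | adbeccgcgfg
   2 |   2 | agddadbeccgcgfg
   3 |   8 | beccgcgfg
   4 |   1 | cagddadbeccgcgfg
   5 |  10 | ccgcgfg
   6 |  11 | cgcgfg
   7 |  13 | cgfg
   8 |   5 | dadbeccgcgfg
   9 |   7 | dbeccgcgfg
  10 |   4 | ddadbeccgcgfg
  11 |   9 | eccgcgfg
  12 |  15 | fg
  13 |  16 | g
  14 |  12 | gcgfg
  15 |   3 | gddadbeccgcgfg
  16 |  14 | gfg

SA = [0, 6, 2, 8, 1, 10, 11, 13, 5, 7, 4, 9, 15, 16, 12, 3, 14]
[i] adj suffixes → lcp
  [1] 0/6 → 1 ('a')
  [2] 6/2 → 1 ('a')
  [3] 2/8 → 0 ('')
  [4] 8/1 → 0 ('')
  [5] 1/10 → 1 ('c')
  [6] 10/11 → 1 ('c')
  [7] 11/13 → 2 ('cg')
  [8] 13/5 → 0 ('')
  [9] 5/7 → 1 ('d')
  [10] 7/4 → 1 ('d')
  [11] 4/9 → 0 ('')
  [12] 9/15 → 0 ('')
  [13] 15/16 → 0 ('')
  [14] 16/12 → 1 ('g')
  [15] 12/3 → 1 ('g')
  [16] 3/14 → 1 ('g')

n(n+1)/2 = 17·18/2 = 153
Σ LCP = 0 + 1 + 1 + 0 + 0 + 1 + 1 + 2 + 0 + 1 + 1 + 0 + 0 + 0 + 1 + 1 + 1 = 11
distinct = 153 − 11 = 142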